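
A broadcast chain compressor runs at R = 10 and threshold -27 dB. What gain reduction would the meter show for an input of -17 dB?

-17 dB exceeds the threshold by 10 dB.
A 10:1 ratio leaves 1 dB of that excess.
So the signal is attenuated by 10 − 1 = 9 dB.

9 dB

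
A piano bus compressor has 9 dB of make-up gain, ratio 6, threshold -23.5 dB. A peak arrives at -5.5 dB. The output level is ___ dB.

The input is 18 dB above the -23.5 dB threshold.
6:1 compression reduces that to 18/6 = 3 dB over.
So the level is -23.5 + 3 = -20.5 dB; make-up adds 9 dB, giving -11.5 dB.

-11.5 dB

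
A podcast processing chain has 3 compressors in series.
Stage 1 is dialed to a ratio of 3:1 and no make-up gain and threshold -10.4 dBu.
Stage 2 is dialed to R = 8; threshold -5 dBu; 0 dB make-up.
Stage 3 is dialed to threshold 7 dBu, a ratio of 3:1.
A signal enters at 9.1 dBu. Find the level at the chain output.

-4.8625 dBu

Stage 1: 19.5 dB above -10.4 dBu, reduced 3:1 to 6.5 dB above → -3.9 dBu.
Stage 2: overshoot 1.1 dB → 1.1/8 = 0.1375 dB → -4.8625 dBu.
Stage 3: -4.8625 dBu is at or below the 7 dBu threshold — no compression; output -4.8625 dBu.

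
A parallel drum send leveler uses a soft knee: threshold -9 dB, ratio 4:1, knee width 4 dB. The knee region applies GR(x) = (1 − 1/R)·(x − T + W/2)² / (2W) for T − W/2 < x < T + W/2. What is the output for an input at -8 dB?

x − T + W/2 = -8 − (-9) + 2 = 3.
GR = (1 − 1/4) × 3² / 8 = 0.75 × 9 / 8 = 0.84375 dB.
Output = -8 − 0.84375 = -8.84375 dB.

-8.84375 dB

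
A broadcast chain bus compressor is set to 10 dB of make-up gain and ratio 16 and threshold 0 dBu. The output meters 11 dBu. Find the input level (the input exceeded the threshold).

Remove make-up: 11 − 10 = 1 dBu.
The compressed level sits 1 − 0 = 1 dB over threshold.
Input overshoot = R × output overshoot = 16 dB → input = 0 + 16 = 16 dBu.

16 dBu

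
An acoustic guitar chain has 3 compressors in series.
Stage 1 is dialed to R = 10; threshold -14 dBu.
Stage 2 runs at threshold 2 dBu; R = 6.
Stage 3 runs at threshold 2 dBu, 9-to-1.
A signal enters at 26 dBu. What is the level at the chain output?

-10 dBu

Stage 1: 40 dB above -14 dBu, reduced 10:1 to 4 dB above → -10 dBu.
Stage 2: below threshold (-10 ≤ 2); passes unchanged; output -10 dBu.
Stage 3: -10 dBu is at or below the 2 dBu threshold — no compression; output -10 dBu.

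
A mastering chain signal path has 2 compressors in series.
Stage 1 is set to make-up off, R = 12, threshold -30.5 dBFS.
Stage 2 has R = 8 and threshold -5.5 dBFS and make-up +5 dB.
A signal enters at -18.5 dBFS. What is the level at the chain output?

Stage 1: 12 dB above -30.5 dBFS, reduced 12:1 to 1 dB above → -29.5 dBFS.
Stage 2: -29.5 dBFS ≤ -5.5 dBFS, so stage 2 doesn't engage; make-up brings it to -24.5 dBFS.

-24.5 dBFS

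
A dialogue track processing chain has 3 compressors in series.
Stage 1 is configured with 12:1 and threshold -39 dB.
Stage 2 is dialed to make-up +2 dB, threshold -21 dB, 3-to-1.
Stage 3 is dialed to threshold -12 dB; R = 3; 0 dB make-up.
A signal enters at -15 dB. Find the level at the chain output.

Stage 1: -15 dB is 24 dB over -39 dB; at 12:1 that becomes 2 dB over, giving -37 dB.
Stage 2: -37 dB is at or below the -21 dB threshold — no compression; make-up brings it to -35 dB.
Stage 3: -35 dB is at or below the -12 dB threshold — no compression; output -35 dB.

-35 dB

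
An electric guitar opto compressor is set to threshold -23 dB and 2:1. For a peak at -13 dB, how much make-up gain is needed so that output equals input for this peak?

5 dB

Overshoot 10 dB → 10/2 = 5 dB after compression, so the compressed level is -23 + 5 = -18 dB.
Make-up = target − compressed = -13 − (-18) = 5 dB.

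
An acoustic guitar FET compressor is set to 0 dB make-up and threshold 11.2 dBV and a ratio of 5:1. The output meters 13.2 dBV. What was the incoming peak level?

Post-compression overshoot = 13.2 − 11.2 = 2 dB.
Input overshoot = R × output overshoot = 10 dB → input = 11.2 + 10 = 21.2 dBV.

21.2 dBV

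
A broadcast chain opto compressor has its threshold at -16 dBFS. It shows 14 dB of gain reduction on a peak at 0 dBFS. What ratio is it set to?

8:1

Input overshoot = 0 − (-16) = 16 dB.
Output overshoot = 16 − 14 = 2 dB.
Ratio = input overshoot / output overshoot = 16 / 2 = 8.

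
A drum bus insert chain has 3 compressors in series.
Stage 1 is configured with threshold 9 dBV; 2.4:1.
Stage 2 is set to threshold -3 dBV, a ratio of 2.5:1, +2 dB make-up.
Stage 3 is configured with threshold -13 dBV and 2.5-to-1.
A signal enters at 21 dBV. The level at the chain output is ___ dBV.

Stage 1: 12 dB above 9 dBV, reduced 2.4:1 to 5 dB above → 14 dBV.
Stage 2: overshoot 17 dB → 17/2.5 = 6.8 dB → 3.8 dBV; +2 dB make-up → 5.8 dBV.
Stage 3: 5.8 dBV is 18.8 dB over -13 dBV; at 2.5:1 that becomes 7.52 dB over, giving -5.48 dBV.

-5.48 dBV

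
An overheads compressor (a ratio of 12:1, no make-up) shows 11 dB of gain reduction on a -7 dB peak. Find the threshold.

Gain reduction = -7 − (-18) = 11 dB; output overshoot = GR / (R − 1) = 11 / 11 = 1 dB.
Threshold = output − output overshoot = -18 − 1 = -19 dB.

-19 dB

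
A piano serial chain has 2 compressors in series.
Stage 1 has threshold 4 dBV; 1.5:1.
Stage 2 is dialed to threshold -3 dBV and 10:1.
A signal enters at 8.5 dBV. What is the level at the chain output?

Stage 1: 4.5 dB above 4 dBV, reduced 1.5:1 to 3 dB above → 7 dBV.
Stage 2: overshoot 10 dB → 10/10 = 1 dB → -2 dBV.

-2 dBV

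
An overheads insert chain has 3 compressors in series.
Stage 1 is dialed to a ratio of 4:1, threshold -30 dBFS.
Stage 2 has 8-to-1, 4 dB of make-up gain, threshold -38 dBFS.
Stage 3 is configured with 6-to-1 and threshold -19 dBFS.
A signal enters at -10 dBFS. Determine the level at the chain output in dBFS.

-32.375 dBFS

Stage 1: 20 dB above -30 dBFS, reduced 4:1 to 5 dB above → -25 dBFS.
Stage 2: overshoot 13 dB → 13/8 = 1.625 dB → -36.375 dBFS; +4 dB make-up → -32.375 dBFS.
Stage 3: -32.375 dBFS is at or below the -19 dBFS threshold — no compression; output -32.375 dBFS.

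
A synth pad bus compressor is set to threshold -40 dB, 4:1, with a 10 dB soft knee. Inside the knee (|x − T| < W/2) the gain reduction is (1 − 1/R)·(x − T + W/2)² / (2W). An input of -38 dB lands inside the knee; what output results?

x − T + W/2 = -38 − (-40) + 5 = 7.
GR = (1 − 1/4) × 7² / 20 = 0.75 × 49 / 20 = 1.8375 dB.
Output = -38 − 1.8375 = -39.8375 dB.

-39.8375 dB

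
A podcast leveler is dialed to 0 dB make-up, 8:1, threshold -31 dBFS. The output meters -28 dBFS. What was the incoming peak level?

-7 dBFS

That's 3 dB above the -31 dBFS threshold.
Input overshoot = R × output overshoot = 24 dB → input = -31 + 24 = -7 dBFS.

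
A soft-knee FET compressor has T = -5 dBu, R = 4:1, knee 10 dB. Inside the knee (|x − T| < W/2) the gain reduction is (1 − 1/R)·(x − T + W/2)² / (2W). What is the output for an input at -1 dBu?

x − T + W/2 = -1 − (-5) + 5 = 9.
GR = (1 − 1/4) × 9² / 20 = 0.75 × 81 / 20 = 3.0375 dB.
Output = -1 − 3.0375 = -4.0375 dBu.

-4.0375 dBu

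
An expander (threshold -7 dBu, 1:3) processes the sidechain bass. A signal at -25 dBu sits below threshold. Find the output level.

-61 dBu

The input is 18 dB below the -7 dBu threshold.
A 1:3 expander multiplies undershoot by 3: 18 × 3 = 54 dB below threshold.
Output = -7 − 54 = -61 dBu.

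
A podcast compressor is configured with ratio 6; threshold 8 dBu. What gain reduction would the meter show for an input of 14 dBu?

5 dB

14 dBu exceeds the threshold by 6 dB.
After 6:1 compression the overshoot becomes 6/6 = 1 dB.
Gain reduction = 6 − 1 = 5 dB.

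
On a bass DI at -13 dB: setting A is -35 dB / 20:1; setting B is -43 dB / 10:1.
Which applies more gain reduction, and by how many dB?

A: GR = 22 − 22/20 = 20.9 dB.
B: GR = 30 − 30/10 = 27 dB.
Difference: 6.1 dB in favour of B.

B, by 6.1 dB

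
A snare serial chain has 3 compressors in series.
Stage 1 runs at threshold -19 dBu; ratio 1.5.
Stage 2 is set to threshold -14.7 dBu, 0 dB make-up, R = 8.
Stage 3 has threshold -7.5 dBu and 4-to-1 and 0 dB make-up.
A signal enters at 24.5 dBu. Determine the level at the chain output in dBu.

-11.6125 dBu

Stage 1: overshoot 43.5 dB → 43.5/1.5 = 29 dB → 10 dBu.
Stage 2: overshoot 24.7 dB → 24.7/8 = 3.0875 dB → -11.6125 dBu.
Stage 3: -11.6125 dBu ≤ -7.5 dBu, so stage 3 doesn't engage; output -11.6125 dBu.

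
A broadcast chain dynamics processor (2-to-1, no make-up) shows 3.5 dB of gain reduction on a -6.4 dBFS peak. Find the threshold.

-13.4 dBFS

Input is 7 dB above T (since output overshoot × R = input overshoot: (-9.9 − T)·2 = -6.4 − T gives T = -13.4 dBFS).
Check: -13.4 + (-6.4 − (-13.4))/2 = -13.4 + 3.5 = -9.9 dBFS. ✓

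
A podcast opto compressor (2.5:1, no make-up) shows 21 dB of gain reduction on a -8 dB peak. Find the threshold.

Gain reduction = -8 − (-29) = 21 dB; output overshoot = GR / (R − 1) = 21 / 1.5 = 14 dB.
Threshold = output − output overshoot = -29 − 14 = -43 dB.

-43 dB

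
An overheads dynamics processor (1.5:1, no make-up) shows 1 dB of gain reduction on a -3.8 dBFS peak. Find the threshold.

Input is 3 dB above T (since output overshoot × R = input overshoot: (-4.8 − T)·1.5 = -3.8 − T gives T = -6.8 dBFS).
Check: -6.8 + (-3.8 − (-6.8))/1.5 = -6.8 + 2 = -4.8 dBFS. ✓

-6.8 dBFS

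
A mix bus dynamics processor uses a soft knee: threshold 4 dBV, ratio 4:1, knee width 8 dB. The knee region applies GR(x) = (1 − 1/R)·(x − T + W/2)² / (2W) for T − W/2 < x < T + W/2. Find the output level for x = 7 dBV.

4.703125 dBV

x − T + W/2 = 7 − 4 + 4 = 7.
GR = (1 − 1/4) × 7² / 16 = 0.75 × 49 / 16 = 2.296875 dB.
Output = 7 − 2.296875 = 4.703125 dBV.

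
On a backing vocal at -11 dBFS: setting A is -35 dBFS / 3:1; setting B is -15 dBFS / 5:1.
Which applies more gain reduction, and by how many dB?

A, by 12.8 dB

A: GR = 24 − 24/3 = 16 dB.
B: GR = 4 − 4/5 = 3.2 dB.
A reduces 12.8 dB more.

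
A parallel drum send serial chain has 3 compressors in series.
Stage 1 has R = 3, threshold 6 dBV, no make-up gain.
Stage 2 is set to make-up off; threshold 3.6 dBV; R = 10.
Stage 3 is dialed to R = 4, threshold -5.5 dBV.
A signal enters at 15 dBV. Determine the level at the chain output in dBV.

-3.09 dBV

Stage 1: 9 dB above 6 dBV, reduced 3:1 to 3 dB above → 9 dBV.
Stage 2: 5.4 dB above 3.6 dBV, reduced 10:1 to 0.54 dB above → 4.14 dBV.
Stage 3: overshoot 9.64 dB → 9.64/4 = 2.41 dB → -3.09 dBV.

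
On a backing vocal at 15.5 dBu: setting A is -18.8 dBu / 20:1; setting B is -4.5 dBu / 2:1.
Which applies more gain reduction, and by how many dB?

A: 34.3 dB over, compressed to 1.715 dB over, so 32.585 dB of GR.
B: 20 dB over, compressed to 10 dB over, so 10 dB of GR.
A reduces 22.585 dB more.

A, by 22.585 dB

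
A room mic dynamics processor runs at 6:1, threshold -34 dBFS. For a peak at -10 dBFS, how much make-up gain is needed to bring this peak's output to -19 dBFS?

Without make-up, output = threshold + overshoot/6 = -34 + 4 = -30 dBFS.
Gap to target: 11 dB.

11 dB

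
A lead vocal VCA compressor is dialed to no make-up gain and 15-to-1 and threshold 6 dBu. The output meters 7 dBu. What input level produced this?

Post-compression overshoot = 7 − 6 = 1 dB.
Before 15:1 compression the overshoot was 1 × 15 = 15 dB, so input = 6 + 15 = 21 dBu.

21 dBu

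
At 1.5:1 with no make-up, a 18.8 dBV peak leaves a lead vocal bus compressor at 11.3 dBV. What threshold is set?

Input is 22.5 dB above T (since output overshoot × R = input overshoot: (11.3 − T)·1.5 = 18.8 − T gives T = -3.7 dBV).
Check: -3.7 + (18.8 − (-3.7))/1.5 = -3.7 + 15 = 11.3 dBV. ✓

-3.7 dBV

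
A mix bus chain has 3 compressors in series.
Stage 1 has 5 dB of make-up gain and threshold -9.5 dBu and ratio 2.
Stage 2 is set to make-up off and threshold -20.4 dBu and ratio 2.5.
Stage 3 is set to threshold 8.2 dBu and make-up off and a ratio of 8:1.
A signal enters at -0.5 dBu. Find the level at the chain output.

-12.24 dBu

Stage 1: 9 dB above -9.5 dBu, reduced 2:1 to 4.5 dB above → -5 dBu; +5 dB make-up → 0 dBu.
Stage 2: 20.4 dB above -20.4 dBu, reduced 2.5:1 to 8.16 dB above → -12.24 dBu.
Stage 3: -12.24 dBu is at or below the 8.2 dBu threshold — no compression; output -12.24 dBu.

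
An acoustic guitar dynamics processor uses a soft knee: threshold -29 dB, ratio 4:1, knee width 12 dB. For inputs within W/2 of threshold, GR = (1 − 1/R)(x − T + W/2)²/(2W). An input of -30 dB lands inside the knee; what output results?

x − T + W/2 = -30 − (-29) + 6 = 5.
GR = (1 − 1/4) × 5² / 24 = 0.75 × 25 / 24 = 0.78125 dB.
Output = -30 − 0.78125 = -30.78125 dB.

-30.78125 dB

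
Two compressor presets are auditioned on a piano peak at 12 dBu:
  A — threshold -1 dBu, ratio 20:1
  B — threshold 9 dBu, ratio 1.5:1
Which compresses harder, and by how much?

A, by 11.35 dB

A: 13 dB over, compressed to 0.65 dB over, so 12.35 dB of GR.
B: 3 dB over, compressed to 2 dB over, so 1 dB of GR.
Difference: 11.35 dB in favour of A.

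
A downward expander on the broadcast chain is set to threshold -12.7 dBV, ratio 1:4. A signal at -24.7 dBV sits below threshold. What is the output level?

Below threshold, a 1:4 expander applies gain = (4−1)×(T − x) of attenuation.
(4−1) × 12 = 36 dB, so output = -24.7 − 36 = -60.7 dBV.

-60.7 dBV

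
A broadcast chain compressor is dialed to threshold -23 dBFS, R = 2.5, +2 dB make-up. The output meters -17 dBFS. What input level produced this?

Remove make-up: -17 − 2 = -19 dBFS.
The compressed level sits -19 − (-23) = 4 dB over threshold.
Input overshoot = R × output overshoot = 10 dB → input = -23 + 10 = -13 dBFS.

-13 dBFS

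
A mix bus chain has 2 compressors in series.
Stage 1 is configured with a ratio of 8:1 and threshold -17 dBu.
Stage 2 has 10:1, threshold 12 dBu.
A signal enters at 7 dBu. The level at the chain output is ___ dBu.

-14 dBu

Stage 1: overshoot 24 dB → 24/8 = 3 dB → -14 dBu.
Stage 2: below threshold (-14 ≤ 12); passes unchanged; output -14 dBu.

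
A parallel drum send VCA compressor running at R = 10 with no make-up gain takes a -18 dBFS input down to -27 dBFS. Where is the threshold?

Let T be the threshold. Output overshoot = (input overshoot)/R, so -27 − T = (-18 − T)/10.
10·(-27 − T) = -18 − T → 9·T = -270 − (-18) = -252.
T = -252/9 = -28 dBFS.

-28 dBFS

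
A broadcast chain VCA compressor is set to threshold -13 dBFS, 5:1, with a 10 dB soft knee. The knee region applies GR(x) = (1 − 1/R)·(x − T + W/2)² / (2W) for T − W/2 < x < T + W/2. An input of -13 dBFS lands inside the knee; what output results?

-14 dBFS

x − T + W/2 = -13 − (-13) + 5 = 5.
GR = (1 − 1/5) × 5² / 20 = 0.8 × 25 / 20 = 1 dB.
Output = -13 − 1 = -14 dBFS.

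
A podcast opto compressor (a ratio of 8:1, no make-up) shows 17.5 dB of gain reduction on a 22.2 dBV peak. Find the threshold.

Input is 20 dB above T (since output overshoot × R = input overshoot: (4.7 − T)·8 = 22.2 − T gives T = 2.2 dBV).
Check: 2.2 + (22.2 − 2.2)/8 = 2.2 + 2.5 = 4.7 dBV. ✓

2.2 dBV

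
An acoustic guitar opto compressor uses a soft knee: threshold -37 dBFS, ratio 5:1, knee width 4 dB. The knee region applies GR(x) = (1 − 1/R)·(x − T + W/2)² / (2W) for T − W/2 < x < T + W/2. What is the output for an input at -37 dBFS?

x − T + W/2 = -37 − (-37) + 2 = 2.
GR = (1 − 1/5) × 2² / 8 = 0.8 × 4 / 8 = 0.4 dB.
Output = -37 − 0.4 = -37.4 dBFS.

-37.4 dBFS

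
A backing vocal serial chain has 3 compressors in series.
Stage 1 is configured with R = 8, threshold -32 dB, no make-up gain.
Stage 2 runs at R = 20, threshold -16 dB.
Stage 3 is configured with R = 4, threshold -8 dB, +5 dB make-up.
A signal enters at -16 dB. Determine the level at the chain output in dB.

-25 dB

Stage 1: overshoot 16 dB → 16/8 = 2 dB → -30 dB.
Stage 2: below threshold (-30 ≤ -16); passes unchanged; output -30 dB.
Stage 3: below threshold (-30 ≤ -8); passes unchanged; make-up brings it to -25 dB.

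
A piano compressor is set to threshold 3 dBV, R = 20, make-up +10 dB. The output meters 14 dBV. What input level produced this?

Stripping the +10 dB make-up gives 4 dBV at the gain stage.
The compressed level sits 4 − 3 = 1 dB over threshold.
Input overshoot = R × output overshoot = 20 dB → input = 3 + 20 = 23 dBV.

23 dBV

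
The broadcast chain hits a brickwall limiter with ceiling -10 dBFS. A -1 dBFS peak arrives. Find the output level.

The limiter clamps the peak to its -10 dBFS ceiling.

-10 dBFS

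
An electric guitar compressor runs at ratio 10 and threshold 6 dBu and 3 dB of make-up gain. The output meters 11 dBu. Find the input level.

Remove make-up: 11 − 3 = 8 dBu.
The compressed level sits 8 − 6 = 2 dB over threshold.
Undo the ratio: input overshoot = 2 × 10 = 20 dB, giving input = 26 dBu.

26 dBu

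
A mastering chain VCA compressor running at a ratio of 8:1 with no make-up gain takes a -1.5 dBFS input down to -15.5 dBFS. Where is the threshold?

Let T be the threshold. Output overshoot = (input overshoot)/R, so -15.5 − T = (-1.5 − T)/8.
8·(-15.5 − T) = -1.5 − T → 7·T = -124 − (-1.5) = -122.5.
T = -122.5/7 = -17.5 dBFS.

-17.5 dBFS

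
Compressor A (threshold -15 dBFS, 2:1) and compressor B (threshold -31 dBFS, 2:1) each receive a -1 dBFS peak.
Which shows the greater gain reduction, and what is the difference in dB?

B, by 8 dB

A: 14 dB over, compressed to 7 dB over, so 7 dB of GR.
B: 30 dB over, compressed to 15 dB over, so 15 dB of GR.
B reduces 8 dB more.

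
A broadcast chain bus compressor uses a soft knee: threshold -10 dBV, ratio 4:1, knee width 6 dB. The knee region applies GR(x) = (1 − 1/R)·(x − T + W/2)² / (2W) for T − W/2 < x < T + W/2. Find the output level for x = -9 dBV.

-10 dBV

x − T + W/2 = -9 − (-10) + 3 = 4.
GR = (1 − 1/4) × 4² / 12 = 0.75 × 16 / 12 = 1 dB.
Output = -9 − 1 = -10 dBV.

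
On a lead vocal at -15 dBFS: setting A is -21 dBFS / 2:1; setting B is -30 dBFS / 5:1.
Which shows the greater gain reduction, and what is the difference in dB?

A: 6 dB over, compressed to 3 dB over, so 3 dB of GR.
B: 15 dB over, compressed to 3 dB over, so 12 dB of GR.
Difference: 9 dB in favour of B.

B, by 9 dB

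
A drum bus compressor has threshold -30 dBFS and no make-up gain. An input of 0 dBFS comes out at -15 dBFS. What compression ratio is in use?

2:1

Input overshoot = 0 − (-30) = 30 dB; output overshoot = -15 − (-30) = 15 dB.
Ratio = 30 / 15 = 2.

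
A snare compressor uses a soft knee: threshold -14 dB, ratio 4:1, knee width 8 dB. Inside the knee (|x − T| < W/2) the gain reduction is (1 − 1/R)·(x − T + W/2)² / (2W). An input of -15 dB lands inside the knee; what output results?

x − T + W/2 = -15 − (-14) + 4 = 3.
GR = (1 − 1/4) × 3² / 16 = 0.75 × 9 / 16 = 0.421875 dB.
Output = -15 − 0.421875 = -15.421875 dB.

-15.421875 dB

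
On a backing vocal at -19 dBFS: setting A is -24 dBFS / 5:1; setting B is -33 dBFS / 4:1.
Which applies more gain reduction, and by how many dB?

B, by 6.5 dB

A: 5 dB over, compressed to 1 dB over, so 4 dB of GR.
B: 14 dB over, compressed to 3.5 dB over, so 10.5 dB of GR.
B applies 6.5 dB more gain reduction.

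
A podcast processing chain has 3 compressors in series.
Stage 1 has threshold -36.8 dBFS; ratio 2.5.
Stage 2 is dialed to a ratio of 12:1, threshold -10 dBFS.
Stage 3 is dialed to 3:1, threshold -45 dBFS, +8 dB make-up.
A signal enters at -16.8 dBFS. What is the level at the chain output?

Stage 1: overshoot 20 dB → 20/2.5 = 8 dB → -28.8 dBFS.
Stage 2: -28.8 dBFS is at or below the -10 dBFS threshold — no compression; output -28.8 dBFS.
Stage 3: 16.2 dB above -45 dBFS, reduced 3:1 to 5.4 dB above → -39.6 dBFS; +8 dB make-up → -31.6 dBFS.

-31.6 dBFS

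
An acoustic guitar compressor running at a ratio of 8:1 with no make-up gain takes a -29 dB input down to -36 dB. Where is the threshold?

Let T be the threshold. Output overshoot = (input overshoot)/R, so -36 − T = (-29 − T)/8.
8·(-36 − T) = -29 − T → 7·T = -288 − (-29) = -259.
T = -259/7 = -37 dB.

-37 dB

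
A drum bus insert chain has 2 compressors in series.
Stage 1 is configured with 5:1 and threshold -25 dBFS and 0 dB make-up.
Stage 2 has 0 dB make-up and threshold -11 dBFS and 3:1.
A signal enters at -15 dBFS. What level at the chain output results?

-23 dBFS

Stage 1: 10 dB above -25 dBFS, reduced 5:1 to 2 dB above → -23 dBFS.
Stage 2: below threshold (-23 ≤ -11); passes unchanged; output -23 dBFS.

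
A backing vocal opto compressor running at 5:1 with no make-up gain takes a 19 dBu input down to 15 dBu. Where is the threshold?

14 dBu

Input is 5 dB above T (since output overshoot × R = input overshoot: (15 − T)·5 = 19 − T gives T = 14 dBu).
Check: 14 + (19 − 14)/5 = 14 + 1 = 15 dBu. ✓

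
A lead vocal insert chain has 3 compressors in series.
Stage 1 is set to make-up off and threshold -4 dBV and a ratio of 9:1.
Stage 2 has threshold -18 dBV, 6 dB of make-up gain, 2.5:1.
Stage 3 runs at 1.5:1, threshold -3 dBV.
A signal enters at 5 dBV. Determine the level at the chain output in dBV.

Stage 1: 5 dBV is 9 dB over -4 dBV; at 9:1 that becomes 1 dB over, giving -3 dBV.
Stage 2: overshoot 15 dB → 15/2.5 = 6 dB → -12 dBV; +6 dB make-up → -6 dBV.
Stage 3: below threshold (-6 ≤ -3); passes unchanged; output -6 dBV.

-6 dBV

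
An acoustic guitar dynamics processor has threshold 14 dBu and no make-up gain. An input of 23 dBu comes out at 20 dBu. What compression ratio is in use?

Input overshoot = 23 − 14 = 9 dB; output overshoot = 20 − 14 = 6 dB.
Ratio = 9 / 6 = 1.5.

1.5:1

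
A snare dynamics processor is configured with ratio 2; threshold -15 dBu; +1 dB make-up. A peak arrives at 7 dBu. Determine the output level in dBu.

The input is 22 dB above the -15 dBu threshold.
2:1 compression reduces that to 22/2 = 11 dB over.
Output = -15 + 11 = -4 dBu; make-up adds 1 dB, giving -3 dBu.

-3 dBu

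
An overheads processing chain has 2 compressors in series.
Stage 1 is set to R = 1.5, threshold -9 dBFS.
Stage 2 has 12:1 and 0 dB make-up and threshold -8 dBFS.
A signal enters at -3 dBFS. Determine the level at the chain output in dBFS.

-7.75 dBFS

Stage 1: 6 dB above -9 dBFS, reduced 1.5:1 to 4 dB above → -5 dBFS.
Stage 2: overshoot 3 dB → 3/12 = 0.25 dB → -7.75 dBFS.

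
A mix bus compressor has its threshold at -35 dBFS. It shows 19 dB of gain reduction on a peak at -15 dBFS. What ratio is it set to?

Input overshoot = -15 − (-35) = 20 dB.
Output overshoot = 20 − 19 = 1 dB.
Ratio = input overshoot / output overshoot = 20 / 1 = 20.

20:1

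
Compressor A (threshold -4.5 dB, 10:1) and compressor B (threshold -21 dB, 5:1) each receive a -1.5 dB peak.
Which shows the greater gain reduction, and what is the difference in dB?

A: overshoot 3 dB → output overshoot 0.3 dB → GR 2.7 dB.
B: overshoot 19.5 dB → output overshoot 3.9 dB → GR 15.6 dB.
B reduces 12.9 dB more.

B, by 12.9 dB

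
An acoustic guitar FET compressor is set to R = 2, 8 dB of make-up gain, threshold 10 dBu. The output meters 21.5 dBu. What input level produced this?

Stripping the +8 dB make-up gives 13.5 dBu at the gain stage.
Post-compression overshoot = 13.5 − 10 = 3.5 dB.
Input overshoot = R × output overshoot = 7 dB → input = 10 + 7 = 17 dBu.

17 dBu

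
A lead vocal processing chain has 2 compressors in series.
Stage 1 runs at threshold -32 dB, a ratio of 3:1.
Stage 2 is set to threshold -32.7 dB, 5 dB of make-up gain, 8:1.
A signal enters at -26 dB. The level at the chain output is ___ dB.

-27.3625 dB

Stage 1: overshoot 6 dB → 6/3 = 2 dB → -30 dB.
Stage 2: 2.7 dB above -32.7 dB, reduced 8:1 to 0.3375 dB above → -32.3625 dB; +5 dB make-up → -27.3625 dB.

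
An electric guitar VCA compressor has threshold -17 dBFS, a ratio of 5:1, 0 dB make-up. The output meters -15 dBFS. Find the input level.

-7 dBFS

Post-compression overshoot = -15 − (-17) = 2 dB.
Input overshoot = R × output overshoot = 10 dB → input = -17 + 10 = -7 dBFS.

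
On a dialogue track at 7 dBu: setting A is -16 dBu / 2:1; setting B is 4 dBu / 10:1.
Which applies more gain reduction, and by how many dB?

A, by 8.8 dB

A: 23 dB over, compressed to 11.5 dB over, so 11.5 dB of GR.
B: 3 dB over, compressed to 0.3 dB over, so 2.7 dB of GR.
A reduces 8.8 dB more.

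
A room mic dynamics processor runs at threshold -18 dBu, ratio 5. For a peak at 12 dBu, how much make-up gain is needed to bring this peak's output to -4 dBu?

8 dB

Without make-up, output = threshold + overshoot/5 = -18 + 6 = -12 dBu.
Gap to target: 8 dB.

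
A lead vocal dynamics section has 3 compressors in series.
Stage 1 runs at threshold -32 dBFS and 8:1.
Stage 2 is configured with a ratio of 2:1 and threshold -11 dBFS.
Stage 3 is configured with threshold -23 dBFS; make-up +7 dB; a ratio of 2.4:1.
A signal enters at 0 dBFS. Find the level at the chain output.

-21 dBFS

Stage 1: overshoot 32 dB → 32/8 = 4 dB → -28 dBFS.
Stage 2: -28 dBFS ≤ -11 dBFS, so stage 2 doesn't engage; output -28 dBFS.
Stage 3: -28 dBFS ≤ -23 dBFS, so stage 3 doesn't engage; make-up brings it to -21 dBFS.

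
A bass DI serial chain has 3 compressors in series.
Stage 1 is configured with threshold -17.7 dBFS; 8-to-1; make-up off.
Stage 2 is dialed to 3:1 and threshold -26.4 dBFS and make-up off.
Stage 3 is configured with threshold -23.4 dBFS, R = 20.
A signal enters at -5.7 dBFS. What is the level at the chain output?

Stage 1: overshoot 12 dB → 12/8 = 1.5 dB → -16.2 dBFS.
Stage 2: -16.2 dBFS is 10.2 dB over -26.4 dBFS; at 3:1 that becomes 3.4 dB over, giving -23 dBFS.
Stage 3: overshoot 0.4 dB → 0.4/20 = 0.02 dB → -23.38 dBFS.

-23.38 dBFS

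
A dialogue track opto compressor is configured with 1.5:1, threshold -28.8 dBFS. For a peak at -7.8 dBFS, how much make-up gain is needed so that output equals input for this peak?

7 dB

Without make-up, output = threshold + overshoot/1.5 = -28.8 + 14 = -14.8 dBFS.
Gap to target: 7 dB.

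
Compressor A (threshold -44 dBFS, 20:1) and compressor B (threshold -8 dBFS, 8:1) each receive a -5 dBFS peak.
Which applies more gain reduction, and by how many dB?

A, by 34.425 dB

A: GR = 39 − 39/20 = 37.05 dB.
B: GR = 3 − 3/8 = 2.625 dB.
Difference: 34.425 dB in favour of A.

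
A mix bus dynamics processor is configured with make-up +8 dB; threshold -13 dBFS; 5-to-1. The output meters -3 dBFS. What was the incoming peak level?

Remove make-up: -3 − 8 = -11 dBFS.
The compressed level sits -11 − (-13) = 2 dB over threshold.
Input overshoot = R × output overshoot = 10 dB → input = -13 + 10 = -3 dBFS.

-3 dBFS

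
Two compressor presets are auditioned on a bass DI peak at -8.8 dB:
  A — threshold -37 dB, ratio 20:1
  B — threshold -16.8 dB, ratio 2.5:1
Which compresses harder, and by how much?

A, by 21.99 dB

A: overshoot 28.2 dB → output overshoot 1.41 dB → GR 26.79 dB.
B: overshoot 8 dB → output overshoot 3.2 dB → GR 4.8 dB.
Difference: 21.99 dB in favour of A.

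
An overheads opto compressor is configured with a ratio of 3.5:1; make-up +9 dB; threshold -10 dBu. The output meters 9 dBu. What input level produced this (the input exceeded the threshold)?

Before make-up, the level was 9 − 9 = 0 dBu.
The compressed level sits 0 − (-10) = 10 dB over threshold.
Input overshoot = R × output overshoot = 35 dB → input = -10 + 35 = 25 dBu.

25 dBu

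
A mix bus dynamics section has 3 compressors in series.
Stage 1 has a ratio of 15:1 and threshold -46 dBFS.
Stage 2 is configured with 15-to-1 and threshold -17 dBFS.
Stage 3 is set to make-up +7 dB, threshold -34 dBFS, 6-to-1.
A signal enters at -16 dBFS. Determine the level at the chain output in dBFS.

-37 dBFS

Stage 1: -16 dBFS is 30 dB over -46 dBFS; at 15:1 that becomes 2 dB over, giving -44 dBFS.
Stage 2: -44 dBFS ≤ -17 dBFS, so stage 2 doesn't engage; output -44 dBFS.
Stage 3: -44 dBFS ≤ -34 dBFS, so stage 3 doesn't engage; make-up brings it to -37 dBFS.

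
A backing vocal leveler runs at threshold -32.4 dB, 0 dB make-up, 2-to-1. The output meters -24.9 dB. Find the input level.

That's 7.5 dB above the -32.4 dB threshold.
Input overshoot = R × output overshoot = 15 dB → input = -32.4 + 15 = -17.4 dB.

-17.4 dB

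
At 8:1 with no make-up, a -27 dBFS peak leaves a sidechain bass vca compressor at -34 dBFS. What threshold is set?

-35 dBFS

Let T be the threshold. Output overshoot = (input overshoot)/R, so -34 − T = (-27 − T)/8.
8·(-34 − T) = -27 − T → 7·T = -272 − (-27) = -245.
T = -245/7 = -35 dBFS.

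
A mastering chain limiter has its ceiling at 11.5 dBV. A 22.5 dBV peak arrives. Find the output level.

11.5 dBV

At ∞:1, everything above 11.5 dBV is held at the ceiling.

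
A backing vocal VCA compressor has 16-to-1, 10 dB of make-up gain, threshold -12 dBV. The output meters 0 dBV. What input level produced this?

20 dBV

Stripping the +10 dB make-up gives -10 dBV at the gain stage.
Post-compression overshoot = -10 − (-12) = 2 dB.
Undo the ratio: input overshoot = 2 × 16 = 32 dB, giving input = 20 dBV.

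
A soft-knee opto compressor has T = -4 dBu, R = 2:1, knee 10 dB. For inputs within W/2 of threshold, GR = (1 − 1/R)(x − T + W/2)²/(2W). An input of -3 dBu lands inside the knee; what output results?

x − T + W/2 = -3 − (-4) + 5 = 6.
GR = (1 − 1/2) × 6² / 20 = 0.5 × 36 / 20 = 0.9 dB.
Output = -3 − 0.9 = -3.9 dBu.

-3.9 dBu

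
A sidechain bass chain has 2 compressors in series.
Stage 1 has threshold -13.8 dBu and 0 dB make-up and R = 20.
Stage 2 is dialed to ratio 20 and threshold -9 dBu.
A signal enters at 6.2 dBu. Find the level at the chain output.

-12.8 dBu

Stage 1: 6.2 dBu is 20 dB over -13.8 dBu; at 20:1 that becomes 1 dB over, giving -12.8 dBu.
Stage 2: -12.8 dBu is at or below the -9 dBu threshold — no compression; output -12.8 dBu.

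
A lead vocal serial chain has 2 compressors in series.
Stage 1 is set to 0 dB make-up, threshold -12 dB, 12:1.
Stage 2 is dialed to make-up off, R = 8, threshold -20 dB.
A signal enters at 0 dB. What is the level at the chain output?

-18.875 dB

Stage 1: overshoot 12 dB → 12/12 = 1 dB → -11 dB.
Stage 2: -11 dB is 9 dB over -20 dB; at 8:1 that becomes 1.125 dB over, giving -18.875 dB.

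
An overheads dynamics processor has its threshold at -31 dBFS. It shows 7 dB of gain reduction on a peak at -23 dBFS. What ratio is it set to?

8:1

Input overshoot = -23 − (-31) = 8 dB.
Output overshoot = 8 − 7 = 1 dB.
Ratio = input overshoot / output overshoot = 8 / 1 = 8.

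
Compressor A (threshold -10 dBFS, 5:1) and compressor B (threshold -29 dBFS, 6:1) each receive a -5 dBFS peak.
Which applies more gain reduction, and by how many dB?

B, by 16 dB

A: 5 dB over, compressed to 1 dB over, so 4 dB of GR.
B: 24 dB over, compressed to 4 dB over, so 20 dB of GR.
B reduces 16 dB more.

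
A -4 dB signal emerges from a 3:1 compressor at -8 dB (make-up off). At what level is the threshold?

-10 dB

Gain reduction = -4 − (-8) = 4 dB; output overshoot = GR / (R − 1) = 4 / 2 = 2 dB.
Threshold = output − output overshoot = -8 − 2 = -10 dB.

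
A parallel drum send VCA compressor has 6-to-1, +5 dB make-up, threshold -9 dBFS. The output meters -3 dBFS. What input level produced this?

Remove make-up: -3 − 5 = -8 dBFS.
That's 1 dB above the -9 dBFS threshold.
Input overshoot = R × output overshoot = 6 dB → input = -9 + 6 = -3 dBFS.

-3 dBFS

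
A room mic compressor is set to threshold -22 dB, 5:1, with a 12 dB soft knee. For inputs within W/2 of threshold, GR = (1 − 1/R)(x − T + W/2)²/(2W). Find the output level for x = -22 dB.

-23.2 dB

x − T + W/2 = -22 − (-22) + 6 = 6.
GR = (1 − 1/5) × 6² / 24 = 0.8 × 36 / 24 = 1.2 dB.
Output = -22 − 1.2 = -23.2 dB.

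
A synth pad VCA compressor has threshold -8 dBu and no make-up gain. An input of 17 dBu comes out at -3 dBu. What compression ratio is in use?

5:1

Input overshoot = 17 − (-8) = 25 dB; output overshoot = -3 − (-8) = 5 dB.
Ratio = 25 / 5 = 5.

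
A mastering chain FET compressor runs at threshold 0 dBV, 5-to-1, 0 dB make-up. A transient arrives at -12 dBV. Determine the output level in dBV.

-12 dBV

-12 dBV is 12 dB below the 0 dBV threshold, so no gain reduction is applied.
Output = input = -12 dBV.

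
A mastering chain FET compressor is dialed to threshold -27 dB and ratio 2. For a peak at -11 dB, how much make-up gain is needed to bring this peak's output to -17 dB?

Without make-up, output = threshold + overshoot/2 = -27 + 8 = -19 dB.
Gap to target: 2 dB.

2 dB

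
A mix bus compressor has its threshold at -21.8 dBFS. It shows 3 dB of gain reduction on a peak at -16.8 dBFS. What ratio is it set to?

Input overshoot = -16.8 − (-21.8) = 5 dB.
Output overshoot = 5 − 3 = 2 dB.
Ratio = input overshoot / output overshoot = 5 / 2 = 2.5.

2.5:1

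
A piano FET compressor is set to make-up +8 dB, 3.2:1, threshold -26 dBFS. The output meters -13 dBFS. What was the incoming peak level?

Stripping the +8 dB make-up gives -21 dBFS at the gain stage.
Post-compression overshoot = -21 − (-26) = 5 dB.
Before 3.2:1 compression the overshoot was 5 × 3.2 = 16 dB, so input = -26 + 16 = -10 dBFS.

-10 dBFS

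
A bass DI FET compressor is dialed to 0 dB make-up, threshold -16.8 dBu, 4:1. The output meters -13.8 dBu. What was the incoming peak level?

-4.8 dBu

Post-compression overshoot = -13.8 − (-16.8) = 3 dB.
Undo the ratio: input overshoot = 3 × 4 = 12 dB, giving input = -4.8 dBu.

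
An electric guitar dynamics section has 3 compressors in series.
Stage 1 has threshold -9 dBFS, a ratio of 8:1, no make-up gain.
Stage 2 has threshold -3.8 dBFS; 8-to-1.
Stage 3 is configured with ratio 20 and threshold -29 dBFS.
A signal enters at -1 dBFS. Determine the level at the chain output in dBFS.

-27.95 dBFS

Stage 1: overshoot 8 dB → 8/8 = 1 dB → -8 dBFS.
Stage 2: below threshold (-8 ≤ -3.8); passes unchanged; output -8 dBFS.
Stage 3: -8 dBFS is 21 dB over -29 dBFS; at 20:1 that becomes 1.05 dB over, giving -27.95 dBFS.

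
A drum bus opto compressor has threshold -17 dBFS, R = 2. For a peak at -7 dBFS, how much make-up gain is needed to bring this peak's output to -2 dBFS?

10 dB

Overshoot 10 dB → 10/2 = 5 dB after compression, so the compressed level is -17 + 5 = -12 dBFS.
Make-up = target − compressed = -2 − (-12) = 10 dB.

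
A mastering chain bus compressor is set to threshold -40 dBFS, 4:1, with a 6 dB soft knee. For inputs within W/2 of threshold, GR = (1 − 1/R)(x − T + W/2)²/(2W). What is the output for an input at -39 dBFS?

x − T + W/2 = -39 − (-40) + 3 = 4.
GR = (1 − 1/4) × 4² / 12 = 0.75 × 16 / 12 = 1 dB.
Output = -39 − 1 = -40 dBFS.

-40 dBFS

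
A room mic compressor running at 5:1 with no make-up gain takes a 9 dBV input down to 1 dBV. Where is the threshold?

-1 dBV

Gain reduction = 9 − 1 = 8 dB; output overshoot = GR / (R − 1) = 8 / 4 = 2 dB.
Threshold = output − output overshoot = 1 − 2 = -1 dBV.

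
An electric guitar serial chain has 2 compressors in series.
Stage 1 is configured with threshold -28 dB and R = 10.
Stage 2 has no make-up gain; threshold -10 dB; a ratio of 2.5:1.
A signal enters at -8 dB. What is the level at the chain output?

-26 dB

Stage 1: 20 dB above -28 dB, reduced 10:1 to 2 dB above → -26 dB.
Stage 2: -26 dB ≤ -10 dB, so stage 2 doesn't engage; output -26 dB.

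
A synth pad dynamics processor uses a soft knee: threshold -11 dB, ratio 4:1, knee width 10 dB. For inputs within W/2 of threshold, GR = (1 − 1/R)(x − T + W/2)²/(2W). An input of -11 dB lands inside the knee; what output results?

x − T + W/2 = -11 − (-11) + 5 = 5.
GR = (1 − 1/4) × 5² / 20 = 0.75 × 25 / 20 = 0.9375 dB.
Output = -11 − 0.9375 = -11.9375 dB.

-11.9375 dB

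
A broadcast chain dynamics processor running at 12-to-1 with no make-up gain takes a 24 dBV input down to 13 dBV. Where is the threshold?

Gain reduction = 24 − 13 = 11 dB; output overshoot = GR / (R − 1) = 11 / 11 = 1 dB.
Threshold = output − output overshoot = 13 − 1 = 12 dBV.

12 dBV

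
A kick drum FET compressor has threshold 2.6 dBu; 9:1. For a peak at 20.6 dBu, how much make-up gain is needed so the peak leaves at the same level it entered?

16 dB

Overshoot 18 dB → 18/9 = 2 dB after compression, so the compressed level is 2.6 + 2 = 4.6 dBu.
Make-up = target − compressed = 20.6 − 4.6 = 16 dB.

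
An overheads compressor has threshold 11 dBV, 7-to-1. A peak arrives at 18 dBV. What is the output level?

18 dBV sits 7 dB over threshold.
At 7:1 the overshoot is divided by 7, leaving 1 dB above threshold.
Output = 11 + 1 = 12 dBV.

12 dBV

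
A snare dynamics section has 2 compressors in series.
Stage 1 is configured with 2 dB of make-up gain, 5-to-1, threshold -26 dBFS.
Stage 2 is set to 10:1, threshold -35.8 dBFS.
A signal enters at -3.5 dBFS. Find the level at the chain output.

Stage 1: -3.5 dBFS is 22.5 dB over -26 dBFS; at 5:1 that becomes 4.5 dB over, giving -21.5 dBFS; +2 dB make-up → -19.5 dBFS.
Stage 2: -19.5 dBFS is 16.3 dB over -35.8 dBFS; at 10:1 that becomes 1.63 dB over, giving -34.17 dBFS.

-34.17 dBFS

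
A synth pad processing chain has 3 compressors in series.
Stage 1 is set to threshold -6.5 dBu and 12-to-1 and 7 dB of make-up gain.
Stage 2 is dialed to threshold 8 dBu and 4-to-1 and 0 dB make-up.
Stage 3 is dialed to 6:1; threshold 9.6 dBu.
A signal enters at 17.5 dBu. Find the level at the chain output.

Stage 1: overshoot 24 dB → 24/12 = 2 dB → -4.5 dBu; +7 dB make-up → 2.5 dBu.
Stage 2: 2.5 dBu ≤ 8 dBu, so stage 2 doesn't engage; output 2.5 dBu.
Stage 3: below threshold (2.5 ≤ 9.6); passes unchanged; output 2.5 dBu.

2.5 dBu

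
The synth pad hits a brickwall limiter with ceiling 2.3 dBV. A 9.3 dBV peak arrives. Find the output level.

2.3 dBV

At ∞:1, everything above 2.3 dBV is held at the ceiling.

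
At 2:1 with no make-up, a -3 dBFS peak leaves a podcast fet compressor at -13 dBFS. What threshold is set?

Let T be the threshold. Output overshoot = (input overshoot)/R, so -13 − T = (-3 − T)/2.
2·(-13 − T) = -3 − T → 1·T = -26 − (-3) = -23.
T = -23/1 = -23 dBFS.

-23 dBFS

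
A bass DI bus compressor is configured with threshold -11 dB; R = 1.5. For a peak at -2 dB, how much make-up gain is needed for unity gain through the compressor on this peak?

3 dB

The peak compresses to -11 + 9/1.5 = -5 dB.
To reach -2 dB requires -2 − (-5) = 3 dB of make-up.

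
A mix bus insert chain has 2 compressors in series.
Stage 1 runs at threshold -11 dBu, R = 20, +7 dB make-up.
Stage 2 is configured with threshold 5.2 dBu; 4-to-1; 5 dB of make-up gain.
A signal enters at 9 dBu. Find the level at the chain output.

Stage 1: overshoot 20 dB → 20/20 = 1 dB → -10 dBu; +7 dB make-up → -3 dBu.
Stage 2: -3 dBu ≤ 5.2 dBu, so stage 2 doesn't engage; make-up brings it to 2 dBu.

2 dBu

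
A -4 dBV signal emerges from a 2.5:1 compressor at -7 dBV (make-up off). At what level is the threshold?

-9 dBV

Gain reduction = -4 − (-7) = 3 dB; output overshoot = GR / (R − 1) = 3 / 1.5 = 2 dB.
Threshold = output − output overshoot = -7 − 2 = -9 dBV.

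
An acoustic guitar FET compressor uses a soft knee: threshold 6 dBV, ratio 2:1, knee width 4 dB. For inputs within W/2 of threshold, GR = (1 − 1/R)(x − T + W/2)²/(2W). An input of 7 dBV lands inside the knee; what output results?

x − T + W/2 = 7 − 6 + 2 = 3.
GR = (1 − 1/2) × 3² / 8 = 0.5 × 9 / 8 = 0.5625 dB.
Output = 7 − 0.5625 = 6.4375 dBV.

6.4375 dBV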